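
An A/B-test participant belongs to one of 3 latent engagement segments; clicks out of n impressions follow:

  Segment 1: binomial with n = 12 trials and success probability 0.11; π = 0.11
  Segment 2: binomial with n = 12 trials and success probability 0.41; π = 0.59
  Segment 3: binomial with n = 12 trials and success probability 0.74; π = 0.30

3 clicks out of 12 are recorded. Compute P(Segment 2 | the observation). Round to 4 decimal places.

0.8715

Apply Bayes' rule: the posterior for each component is proportional to its prior times its likelihood at x.
Binomial probabilities:
  f_1 = C(12,3)·0.11^3·0.89^9 = 220·0.001331·0.350356 = 0.102591
  f_2 = C(12,3)·0.41^3·0.59^9 = 220·0.068921·0.008663 = 0.131354
  f_3 = C(12,3)·0.74^3·0.26^9 = 220·0.405224·5.4295e-06 = 0.000484036
Weight by the priors:
  π_1·f_1 = 0.11 × 0.102591 = 0.011285
  π_2·f_2 = 0.59 × 0.131354 = 0.0774987
  π_3·f_3 = 0.30 × 0.000484036 = 0.000145211
Normaliser: 0.011285 + 0.0774987 + 0.000145211 = 0.088929
P(Segment 2 | 3 clicks out of 12) = 0.0774987 / 0.088929 ≈ 0.8715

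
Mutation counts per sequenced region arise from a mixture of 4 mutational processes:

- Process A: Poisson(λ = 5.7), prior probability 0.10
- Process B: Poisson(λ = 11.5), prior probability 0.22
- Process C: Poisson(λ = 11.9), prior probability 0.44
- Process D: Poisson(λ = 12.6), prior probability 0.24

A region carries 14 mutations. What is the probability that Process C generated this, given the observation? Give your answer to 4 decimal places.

0.4834

Apply Bayes' rule: the posterior for each component is proportional to its prior times its likelihood at x.
Poisson probabilities:
  f_A = 0.00146677
  f_B = 0.0822195
  f_C = 0.0889498
  f_D = 0.0983261
Multiply by the mixture weights:
  π_A·f_A = 0.10 × 0.00146677 = 0.000146677
  π_B·f_B = 0.22 × 0.0822195 = 0.0180883
  π_C·f_C = 0.44 × 0.0889498 = 0.0391379
  π_D·f_D = 0.24 × 0.0983261 = 0.0235983
Sum: 0.000146677 + 0.0180883 + 0.0391379 + 0.0235983 = 0.0809711
So the posterior for Process C is 0.0391379 / 0.0809711 ≈ 0.4834.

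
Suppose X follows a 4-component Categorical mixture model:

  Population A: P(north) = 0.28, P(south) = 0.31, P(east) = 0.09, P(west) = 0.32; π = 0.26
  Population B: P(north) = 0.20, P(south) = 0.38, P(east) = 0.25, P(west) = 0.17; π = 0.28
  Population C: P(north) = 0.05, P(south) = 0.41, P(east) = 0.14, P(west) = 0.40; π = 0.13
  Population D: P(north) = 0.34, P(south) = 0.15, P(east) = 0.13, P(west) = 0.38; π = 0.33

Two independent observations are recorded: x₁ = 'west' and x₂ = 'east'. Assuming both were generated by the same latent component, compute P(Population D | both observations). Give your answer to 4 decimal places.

0.3794

Posterior ∝ prior × likelihood, so P(k | x) ∝ P(Z=k) f_k(x); normalise over all components.
Since both observations come from the same component, the likelihood for component k is f_k(x₁)·f_k(x₂).
  L_A = [0.32] × [0.09] = 0.0288
  L_B = [0.17] × [0.25] = 0.0425
  L_C = [0.4] × [0.14] = 0.056
  L_D = [0.38] × [0.13] = 0.0494
Prior × likelihood for each component:
  P(Z=A)·L_A = 0.26 × 0.0288 = 0.007488
  P(Z=B)·L_B = 0.28 × 0.0425 = 0.0119
  P(Z=C)·L_C = 0.13 × 0.056 = 0.00728
  P(Z=D)·L_D = 0.33 × 0.0494 = 0.016302
Normaliser: 0.007488 + 0.0119 + 0.00728 + 0.016302 = 0.04297
P(Population D | x) = 0.016302 / 0.04297 ≈ 0.3794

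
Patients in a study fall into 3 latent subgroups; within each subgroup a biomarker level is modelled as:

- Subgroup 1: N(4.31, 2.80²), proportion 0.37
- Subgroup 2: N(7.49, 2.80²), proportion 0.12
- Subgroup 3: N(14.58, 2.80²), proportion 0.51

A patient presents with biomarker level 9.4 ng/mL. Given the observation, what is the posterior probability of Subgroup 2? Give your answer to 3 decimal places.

The responsibility of component k is P(Z=k) f_k(x) divided by Σ_j P(Z=j) f_j(x).
Normal densities:
  L_1 = (1/(2.80·√(2π)))·exp(−(9.4−4.31)²/(2·2.80²)) = 0.142479·exp(-1.65230) = 0.0273002
  L_2 = (1/(2.80·√(2π)))·exp(−(9.4−7.49)²/(2·2.80²)) = 0.142479·exp(-0.23266) = 0.112904
  L_3 = (1/(2.80·√(2π)))·exp(−(9.4−14.58)²/(2·2.80²)) = 0.142479·exp(-1.71125) = 0.0257375
Prior × likelihood for each component:
  P(Z=1)·L_1 = 0.37 × 0.0273002 = 0.0101011
  P(Z=2)·L_2 = 0.12 × 0.112904 = 0.0135485
  P(Z=3)·L_3 = 0.51 × 0.0257375 = 0.0131261
Denominator: 0.0101011 + 0.0135485 + 0.0131261 = 0.0367757
P(Subgroup 2 | x) ≈ 0.368

0.368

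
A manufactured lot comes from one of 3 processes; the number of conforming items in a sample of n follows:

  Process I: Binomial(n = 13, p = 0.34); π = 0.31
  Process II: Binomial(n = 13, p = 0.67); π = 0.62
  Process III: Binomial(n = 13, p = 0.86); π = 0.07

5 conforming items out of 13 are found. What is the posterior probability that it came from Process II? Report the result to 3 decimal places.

Apply Bayes' rule: the posterior for each component is proportional to its prior times its likelihood at x.
Evaluate each component's likelihood at the observed value:
  p_I = C(13,5)·0.34^5·0.66^8 = 1287·0.00454354·0.0360041 = 0.210535
  p_II = C(13,5)·0.67^5·0.33^8 = 1287·0.135013·0.000140641 = 0.0244379
  p_III = C(13,5)·0.86^5·0.14^8 = 1287·0.470427·1.47579e-07 = 8.93501e-05
Unnormalised posteriors:
  π_I·p_I = 0.31 × 0.210535 = 0.0652659
  π_II·p_II = 0.62 × 0.0244379 = 0.0151515
  π_III·p_III = 0.07 × 8.93501e-05 = 6.25451e-06
Normaliser: 0.0652659 + 0.0151515 + 6.25451e-06 = 0.0804237
P(Process II | x) = 0.0151515 / 0.0804237 ≈ 0.188

0.188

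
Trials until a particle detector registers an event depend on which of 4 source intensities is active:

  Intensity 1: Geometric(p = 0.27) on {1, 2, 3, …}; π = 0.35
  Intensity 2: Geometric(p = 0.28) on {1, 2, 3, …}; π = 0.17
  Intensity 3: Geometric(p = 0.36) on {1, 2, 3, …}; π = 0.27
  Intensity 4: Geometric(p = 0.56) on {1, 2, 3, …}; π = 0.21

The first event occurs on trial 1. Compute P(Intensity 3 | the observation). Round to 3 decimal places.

P(component k | x) = π_k·f_k(x) / marginal(x), where marginal(x) = Σ_j π_j·f_j(x).
Geometric probabilities:
  f_1 = 0.27·(1−0.27)^0 = 0.27·1 = 0.27
  f_2 = 0.28·(1−0.28)^0 = 0.28·1 = 0.28
  f_3 = 0.36·(1−0.36)^0 = 0.36·1 = 0.36
  f_4 = 0.56·(1−0.56)^0 = 0.56·1 = 0.56
Prior × likelihood for each component:
  π_1·f_1 = 0.35 × 0.27 = 0.0945
  π_2·f_2 = 0.17 × 0.28 = 0.0476
  π_3·f_3 = 0.27 × 0.36 = 0.0972
  π_4·f_4 = 0.21 × 0.56 = 0.1176
Sum: 0.0945 + 0.0476 + 0.0972 + 0.1176 = 0.3569
So the posterior for Intensity 3 is 0.0972 / 0.3569 ≈ 0.272.

0.272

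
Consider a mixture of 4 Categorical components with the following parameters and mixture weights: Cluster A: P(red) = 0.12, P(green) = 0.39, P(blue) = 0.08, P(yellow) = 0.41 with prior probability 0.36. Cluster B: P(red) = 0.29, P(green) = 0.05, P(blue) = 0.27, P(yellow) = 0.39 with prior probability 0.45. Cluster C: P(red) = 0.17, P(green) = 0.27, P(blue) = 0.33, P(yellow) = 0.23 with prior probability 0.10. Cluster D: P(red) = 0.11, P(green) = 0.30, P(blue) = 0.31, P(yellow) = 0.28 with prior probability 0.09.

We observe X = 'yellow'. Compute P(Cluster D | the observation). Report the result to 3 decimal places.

Apply Bayes' rule: the posterior for each component is proportional to its prior times its likelihood at x.
Component likelihoods at x = 'yellow':
  p_A = P(yellow | comp) = 0.41
  p_B = P(yellow | comp) = 0.39
  p_C = P(yellow | comp) = 0.23
  p_D = P(yellow | comp) = 0.28
Weight by the priors:
  π_A·p_A = 0.36 × 0.41 = 0.1476
  π_B·p_B = 0.45 × 0.39 = 0.1755
  π_C·p_C = 0.10 × 0.23 = 0.023
  π_D·p_D = 0.09 × 0.28 = 0.0252
Denominator: 0.1476 + 0.1755 + 0.023 + 0.0252 = 0.3713
So the posterior for Cluster D is 0.0252 / 0.3713 ≈ 0.068.

0.068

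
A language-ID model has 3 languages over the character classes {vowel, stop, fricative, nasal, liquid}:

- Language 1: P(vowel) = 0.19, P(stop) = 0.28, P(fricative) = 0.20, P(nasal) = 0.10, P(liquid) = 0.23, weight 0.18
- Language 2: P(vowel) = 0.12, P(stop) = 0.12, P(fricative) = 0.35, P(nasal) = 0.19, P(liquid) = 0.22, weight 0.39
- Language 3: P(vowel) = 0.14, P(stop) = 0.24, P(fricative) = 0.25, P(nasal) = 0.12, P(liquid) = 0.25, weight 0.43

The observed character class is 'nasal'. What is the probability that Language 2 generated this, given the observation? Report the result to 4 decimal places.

Posterior ∝ prior × likelihood, so P(k | x) ∝ π_k f_k(x); normalise over all components.
Categorical probabilities:
  f_1 = P(nasal | comp) = 0.10
  f_2 = P(nasal | comp) = 0.19
  f_3 = P(nasal | comp) = 0.12
Unnormalised posteriors:
  π_1·f_1 = 0.18 × 0.1 = 0.018
  π_2·f_2 = 0.39 × 0.19 = 0.0741
  π_3·f_3 = 0.43 × 0.12 = 0.0516
Sum: 0.018 + 0.0741 + 0.0516 = 0.1437
Responsibility of Language 2: 0.0741 / 0.1437 ≈ 0.5157

0.5157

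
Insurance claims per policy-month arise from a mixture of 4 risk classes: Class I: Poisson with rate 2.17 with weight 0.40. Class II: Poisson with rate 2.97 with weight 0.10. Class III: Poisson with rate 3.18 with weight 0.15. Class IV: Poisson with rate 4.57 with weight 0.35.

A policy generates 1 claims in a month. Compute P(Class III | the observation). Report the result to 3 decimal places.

0.132

P(component k | x) = w_k·f_k(x) / marginal(x), where marginal(x) = Σ_j w_j·f_j(x).
Component likelihoods at x = 1 claims:
  f_I = 0.247765
  f_II = 0.152371
  f_III = 0.132242
  f_IV = 0.0473359
Weight by the priors:
  w_I·f_I = 0.40 × 0.247765 = 0.0991062
  w_II·f_II = 0.10 × 0.152371 = 0.0152371
  w_III·f_III = 0.15 × 0.132242 = 0.0198364
  w_IV·f_IV = 0.35 × 0.0473359 = 0.0165676
Denominator: 0.0991062 + 0.0152371 + 0.0198364 + 0.0165676 = 0.150747
So the posterior for Class III is 0.0198364 / 0.150747 ≈ 0.132.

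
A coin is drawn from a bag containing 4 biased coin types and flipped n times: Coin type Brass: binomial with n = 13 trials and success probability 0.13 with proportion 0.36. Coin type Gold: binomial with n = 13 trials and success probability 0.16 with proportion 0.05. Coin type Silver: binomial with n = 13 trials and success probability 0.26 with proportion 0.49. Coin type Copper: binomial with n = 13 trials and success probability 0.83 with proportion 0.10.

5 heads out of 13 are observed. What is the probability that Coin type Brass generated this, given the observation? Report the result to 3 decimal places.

Apply Bayes' rule: the posterior for each component is proportional to its prior times its likelihood at x.
Component likelihoods at x = 5 heads out of 13:
  p_Brass = 0.0156837
  p_Gold = 0.0334513
  p_Silver = 0.137499
  p_Copper = 0.000353639
Prior × likelihood for each component:
  P(Z=Brass)·p_Brass = 0.36 × 0.0156837 = 0.00564614
  P(Z=Gold)·p_Gold = 0.05 × 0.0334513 = 0.00167256
  P(Z=Silver)·p_Silver = 0.49 × 0.137499 = 0.0673744
  P(Z=Copper)·p_Copper = 0.10 × 0.000353639 = 3.53639e-05
Marginal: 0.00564614 + 0.00167256 + 0.0673744 + 3.53639e-05 = 0.0747285
Responsibility of Coin type Brass: 0.00564614 / 0.0747285 ≈ 0.076

0.076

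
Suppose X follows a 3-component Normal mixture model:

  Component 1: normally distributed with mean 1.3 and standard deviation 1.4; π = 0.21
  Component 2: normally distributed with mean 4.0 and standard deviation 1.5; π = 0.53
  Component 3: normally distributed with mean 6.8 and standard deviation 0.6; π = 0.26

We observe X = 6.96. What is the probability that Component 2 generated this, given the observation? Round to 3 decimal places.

0.108

Posterior ∝ prior × likelihood, so P(k | x) ∝ π_k f_k(x); normalise over all components.
Evaluate each component's likelihood at the observed value:
  f_1 = (1/(1.4·√(2π)))·exp(−(6.96−1.3)²/(2·1.4²)) = 0.284959·exp(-8.17235) = 8.04594e-05
  f_2 = (1/(1.5·√(2π)))·exp(−(6.96−4.0)²/(2·1.5²)) = 0.265962·exp(-1.94702) = 0.0379523
  f_3 = (1/(0.6·√(2π)))·exp(−(6.96−6.8)²/(2·0.6²)) = 0.664904·exp(-0.03556) = 0.641678
Weight by the priors:
  π_1·f_1 = 0.21 × 8.04594e-05 = 1.68965e-05
  π_2·f_2 = 0.53 × 0.0379523 = 0.0201147
  π_3·f_3 = 0.26 × 0.641678 = 0.166836
Marginal: 1.68965e-05 + 0.0201147 + 0.166836 = 0.186968
Responsibility of Component 2: 0.0201147 / 0.186968 ≈ 0.108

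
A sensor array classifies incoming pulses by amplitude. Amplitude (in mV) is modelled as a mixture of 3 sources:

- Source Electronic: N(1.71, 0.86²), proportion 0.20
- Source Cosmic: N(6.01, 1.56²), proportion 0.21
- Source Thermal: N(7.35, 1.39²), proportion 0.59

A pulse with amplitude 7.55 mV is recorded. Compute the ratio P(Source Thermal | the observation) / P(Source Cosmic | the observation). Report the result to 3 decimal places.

5.080

The posterior odds equal the prior odds times the likelihood ratio: (w_i/w_j)·(f_i(x)/f_j(x)).
Component likelihoods at x = 7.55 mV:
  L_Electronic = 4.49755e-11
  L_Cosmic = 0.157098
  L_Thermal = 0.284053
Posterior odds = (w_Thermal·L_Thermal) / (w_Cosmic·L_Cosmic) = (0.59·0.284053) / (0.21·0.157098) = 0.167591 / 0.0329906 ≈ 5.080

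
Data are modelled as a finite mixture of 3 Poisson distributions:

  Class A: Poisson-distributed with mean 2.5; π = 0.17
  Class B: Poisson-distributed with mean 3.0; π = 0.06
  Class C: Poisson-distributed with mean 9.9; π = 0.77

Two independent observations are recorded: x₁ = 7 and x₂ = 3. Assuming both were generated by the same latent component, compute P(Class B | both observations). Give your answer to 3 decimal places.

Apply Bayes' rule: the posterior for each component is proportional to its prior times its likelihood at x.
Since both observations come from the same component, the likelihood for component k is f_k(x₁)·f_k(x₂).
  f_A = [0.00994062] × [0.213763] = 0.00212494
  f_B = [0.021604] × [0.224042] = 0.00484021
  f_C = [0.0927898] × [0.00811407] = 0.000752904
Multiply by the mixture weights:
  π_A·f_A = 0.17 × 0.00212494 = 0.000361239
  π_B·f_B = 0.06 × 0.00484021 = 0.000290412
  π_C·f_C = 0.77 × 0.000752904 = 0.000579736
Normaliser: 0.000361239 + 0.000290412 + 0.000579736 = 0.00123139
P(Class B | x) ≈ 0.236

0.236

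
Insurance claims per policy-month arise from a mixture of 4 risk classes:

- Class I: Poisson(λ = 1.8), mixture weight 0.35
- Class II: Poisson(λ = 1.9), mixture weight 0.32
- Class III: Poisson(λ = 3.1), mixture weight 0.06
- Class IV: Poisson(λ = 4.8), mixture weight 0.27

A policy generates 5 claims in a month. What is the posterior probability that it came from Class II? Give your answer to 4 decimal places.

By Bayes' theorem, P(k | x) = w_k f_k(x) / Σ_j w_j f_j(x).
Poisson probabilities:
  p_I = e^(−1.8)·1.8^5/5! = 0.0260286
  p_II = e^(−1.9)·1.9^5/5! = 0.0308622
  p_III = e^(−3.1)·3.1^5/5! = 0.107477
  p_IV = e^(−4.8)·4.8^5/5! = 0.174748
Multiply by the mixture weights:
  w_I·p_I = 0.35 × 0.0260286 = 0.00911002
  w_II·p_II = 0.32 × 0.0308622 = 0.00987591
  w_III·p_III = 0.06 × 0.107477 = 0.0064486
  w_IV·p_IV = 0.27 × 0.174748 = 0.0471819
Normaliser: 0.00911002 + 0.00987591 + 0.0064486 + 0.0471819 = 0.0726164
So the posterior for Class II is 0.00987591 / 0.0726164 ≈ 0.1360.

0.1360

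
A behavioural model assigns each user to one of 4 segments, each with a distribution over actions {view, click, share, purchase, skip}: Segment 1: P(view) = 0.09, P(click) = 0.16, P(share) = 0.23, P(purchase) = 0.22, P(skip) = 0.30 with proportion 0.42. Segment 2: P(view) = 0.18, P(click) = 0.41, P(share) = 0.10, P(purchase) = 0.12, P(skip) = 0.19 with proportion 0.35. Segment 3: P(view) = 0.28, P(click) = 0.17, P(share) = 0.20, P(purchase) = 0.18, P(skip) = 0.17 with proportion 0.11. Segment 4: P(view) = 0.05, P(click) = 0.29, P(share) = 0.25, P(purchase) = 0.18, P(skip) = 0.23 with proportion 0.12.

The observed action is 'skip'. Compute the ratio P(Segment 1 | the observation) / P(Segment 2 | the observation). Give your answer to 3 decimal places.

1.895

Since P(k|x) ∝ π_k f_k(x), the posterior odds are π_i f_i(x) / (π_j f_j(x)).
Component likelihoods at x = 'skip':
  f_1 = 0.3
  f_2 = 0.19
  f_3 = 0.17
  f_4 = 0.23
0.126 / 0.0665 ≈ 1.895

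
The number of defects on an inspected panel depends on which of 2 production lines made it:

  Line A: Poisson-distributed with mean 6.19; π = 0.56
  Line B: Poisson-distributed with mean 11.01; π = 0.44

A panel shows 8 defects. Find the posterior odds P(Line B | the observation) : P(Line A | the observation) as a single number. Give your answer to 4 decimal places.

Only the two components matter; the odds are (P(Z=i) f_i(x)) / (P(Z=j) f_j(x)).
Evaluate each component's likelihood at the observed value:
  f_A = 0.109578
  f_B = 0.0885515
Posterior odds = (P(Z=B)·f_B) / (P(Z=A)·f_A) = (0.44·0.0885515) / (0.56·0.109578) = 0.0389626 / 0.0613635 ≈ 0.6349

0.6349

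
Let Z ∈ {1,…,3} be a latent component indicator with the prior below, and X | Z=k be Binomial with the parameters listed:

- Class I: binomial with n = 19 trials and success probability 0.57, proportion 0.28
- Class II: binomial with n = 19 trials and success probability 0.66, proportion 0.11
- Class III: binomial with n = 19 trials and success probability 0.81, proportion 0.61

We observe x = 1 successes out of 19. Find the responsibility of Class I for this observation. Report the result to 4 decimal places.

0.9934

Apply Bayes' rule: the posterior for each component is proportional to its prior times its likelihood at x.
Evaluate each component's likelihood at the observed value:
  p_I = 2.73565e-06
  p_II = 4.62294e-08
  p_III = 1.60252e-12
Prior × likelihood for each component:
  w_I·p_I = 0.28 × 2.73565e-06 = 7.65982e-07
  w_II·p_II = 0.11 × 4.62294e-08 = 5.08523e-09
  w_III·p_III = 0.61 × 1.60252e-12 = 9.77537e-13
Normaliser: 7.65982e-07 + 5.08523e-09 + 9.77537e-13 = 7.71068e-07
P(Class I | 1 successes out of 19) = 7.65982e-07 / 7.71068e-07 ≈ 0.9934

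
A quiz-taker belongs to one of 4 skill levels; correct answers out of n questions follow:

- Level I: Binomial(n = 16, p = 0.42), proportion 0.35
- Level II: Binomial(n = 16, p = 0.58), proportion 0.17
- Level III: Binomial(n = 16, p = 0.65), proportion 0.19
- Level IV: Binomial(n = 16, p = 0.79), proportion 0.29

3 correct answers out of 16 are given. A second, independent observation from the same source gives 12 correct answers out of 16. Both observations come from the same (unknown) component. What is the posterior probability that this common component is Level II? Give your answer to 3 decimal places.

Posterior ∝ prior × likelihood, so P(k | x) ∝ π_k f_k(x); normalise over all components.
Since both observations come from the same component, the likelihood for component k is f_k(x₁)·f_k(x₂).
  p_I = [C(16,3)·0.42^3·0.58^13 = 560·0.074088·0.000840551 = 0.0348738] × [0.00620547] = 0.000216409
  p_II = [C(16,3)·0.58^3·0.42^13 = 560·0.195112·1.26544e-05 = 0.00138265] × [0.0820738] = 0.000113479
  p_III = [C(16,3)·0.65^3·0.35^13 = 560·0.274625·1.18273e-06 = 0.000181892] × [0.155347] = 2.82564e-05
  p_IV = [C(16,3)·0.79^3·0.21^13 = 560·0.493039·1.54472e-09 = 4.26501e-07] × [0.209158] = 8.92059e-08
Multiply by the mixture weights:
  π_I·p_I = 0.35 × 0.000216409 = 7.5743e-05
  π_II·p_II = 0.17 × 0.000113479 = 1.92915e-05
  π_III·p_III = 0.19 × 2.82564e-05 = 5.36871e-06
  π_IV·p_IV = 0.29 × 8.92059e-08 = 2.58697e-08
Normaliser: 7.5743e-05 + 1.92915e-05 + 5.36871e-06 + 2.58697e-08 = 0.000100429
P(Level II | x₁,x₂) = 1.92915e-05 / 0.000100429 ≈ 0.192

0.192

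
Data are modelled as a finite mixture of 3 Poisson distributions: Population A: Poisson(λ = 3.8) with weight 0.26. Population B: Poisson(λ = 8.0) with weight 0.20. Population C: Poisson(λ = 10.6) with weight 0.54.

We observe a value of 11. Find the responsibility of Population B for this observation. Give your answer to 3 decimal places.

Apply Bayes' rule: the posterior for each component is proportional to its prior times its likelihood at x.
Component likelihoods at x = 11:
  f_A = e^(−3.8)·3.8^11/11! = 0.00133704
  f_B = e^(−8.0)·8.0^11/11! = 0.0721902
  f_C = e^(−10.6)·10.6^11/11! = 0.118492
Weight by the priors:
  π_A·f_A = 0.26 × 0.00133704 = 0.000347631
  π_B·f_B = 0.20 × 0.0721902 = 0.014438
  π_C·f_C = 0.54 × 0.118492 = 0.0639854
Denominator: 0.000347631 + 0.014438 + 0.0639854 = 0.0787711
P(Population B | data) ≈ 0.183

0.183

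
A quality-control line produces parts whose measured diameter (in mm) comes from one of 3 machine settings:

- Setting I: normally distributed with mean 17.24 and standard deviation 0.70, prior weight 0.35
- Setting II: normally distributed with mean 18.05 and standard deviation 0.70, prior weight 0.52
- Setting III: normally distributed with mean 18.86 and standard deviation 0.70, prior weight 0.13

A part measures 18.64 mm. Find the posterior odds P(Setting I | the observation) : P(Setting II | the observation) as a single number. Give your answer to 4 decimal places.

Only the two components matter; the odds are (P(Z=i) f_i(x)) / (P(Z=j) f_j(x)).
Evaluate each component's likelihood at the observed value:
  p_I = 0.07713
  p_II = 0.39953
  p_III = 0.542454
0.0269955 / 0.207755 ≈ 0.1299

0.1299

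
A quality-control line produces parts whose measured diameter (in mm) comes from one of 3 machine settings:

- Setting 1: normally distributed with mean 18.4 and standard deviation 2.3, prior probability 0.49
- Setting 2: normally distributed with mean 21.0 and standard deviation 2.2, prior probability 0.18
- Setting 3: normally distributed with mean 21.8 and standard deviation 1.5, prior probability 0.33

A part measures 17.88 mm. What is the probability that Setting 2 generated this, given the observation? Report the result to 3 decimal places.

0.122

P(component k | x) = π_k·f_k(x) / marginal(x), where marginal(x) = Σ_j π_j·f_j(x).
Normal densities:
  p_1 = (1/(2.3·√(2π)))·exp(−(17.88−18.4)²/(2·2.3²)) = 0.173453·exp(-0.02556) = 0.169076
  p_2 = (1/(2.2·√(2π)))·exp(−(17.88−21.0)²/(2·2.2²)) = 0.181337·exp(-1.00562) = 0.0663365
  p_3 = (1/(1.5·√(2π)))·exp(−(17.88−21.8)²/(2·1.5²)) = 0.265962·exp(-3.41476) = 0.008746
Weight by the priors:
  π_1·p_1 = 0.49 × 0.169076 = 0.0828474
  π_2·p_2 = 0.18 × 0.0663365 = 0.0119406
  π_3·p_3 = 0.33 × 0.008746 = 0.00288618
Evidence: 0.0828474 + 0.0119406 + 0.00288618 = 0.0976741
So the posterior for Setting 2 is 0.0119406 / 0.0976741 ≈ 0.122.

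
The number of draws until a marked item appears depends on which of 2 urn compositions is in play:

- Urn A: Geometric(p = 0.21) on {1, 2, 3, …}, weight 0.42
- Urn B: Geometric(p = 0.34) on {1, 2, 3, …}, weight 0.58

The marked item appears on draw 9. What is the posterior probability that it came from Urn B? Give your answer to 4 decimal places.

The responsibility of component k is w_k f_k(x) divided by Σ_j w_j f_j(x).
Geometric probabilities:
  f_A = 0.21·(1−0.21)^8 = 0.21·0.151711 = 0.0318593
  f_B = 0.34·(1−0.34)^8 = 0.34·0.0360041 = 0.0122414
Multiply by the mixture weights:
  w_A·f_A = 0.42 × 0.0318593 = 0.0133809
  w_B·f_B = 0.58 × 0.0122414 = 0.0071
Sum: 0.0133809 + 0.0071 = 0.0204809
P(Urn B | 9) ≈ 0.3467

0.3467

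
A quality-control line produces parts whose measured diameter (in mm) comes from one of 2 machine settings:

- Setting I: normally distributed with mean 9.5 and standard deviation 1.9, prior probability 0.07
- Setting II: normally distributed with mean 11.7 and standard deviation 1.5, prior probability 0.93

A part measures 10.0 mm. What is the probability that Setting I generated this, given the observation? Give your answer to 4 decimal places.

0.0984

Apply Bayes' rule: the posterior for each component is proportional to its prior times its likelihood at x.
Normal densities:
  L_I = 0.202824
  L_II = 0.139928
Unnormalised posteriors:
  P(Z=I)·L_I = 0.07 × 0.202824 = 0.0141977
  P(Z=II)·L_II = 0.93 × 0.139928 = 0.130133
Normaliser: 0.0141977 + 0.130133 = 0.144331
P(Setting I | data) ≈ 0.0984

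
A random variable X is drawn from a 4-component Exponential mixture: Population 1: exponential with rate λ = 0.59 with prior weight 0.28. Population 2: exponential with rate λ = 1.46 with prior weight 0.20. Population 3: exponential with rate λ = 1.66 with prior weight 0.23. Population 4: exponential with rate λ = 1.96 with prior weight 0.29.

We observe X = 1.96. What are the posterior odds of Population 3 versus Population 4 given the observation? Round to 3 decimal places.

1.209

Since P(k|x) ∝ w_k f_k(x), the posterior odds are w_i f_i(x) / (w_j f_j(x)).
Evaluate each component's likelihood at the observed value:
  f_1 = 0.59·e^(−0.59·1.96) = 0.59·e^(−1.1564) = 0.185624
  f_2 = 1.46·e^(−1.46·1.96) = 1.46·e^(−2.8616) = 0.0834787
  f_3 = 1.66·e^(−1.66·1.96) = 1.66·e^(−3.2536) = 0.0641339
  f_4 = 1.96·e^(−1.96·1.96) = 1.96·e^(−3.8416) = 0.0420601
0.0147508 / 0.0121974 ≈ 1.209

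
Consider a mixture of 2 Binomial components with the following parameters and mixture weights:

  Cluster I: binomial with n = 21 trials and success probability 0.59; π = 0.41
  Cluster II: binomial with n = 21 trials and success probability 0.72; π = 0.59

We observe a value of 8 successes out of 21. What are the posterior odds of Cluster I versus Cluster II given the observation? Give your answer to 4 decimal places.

20.1013

The posterior odds equal the prior odds times the likelihood ratio: (π_i/π_j)·(f_i(x)/f_j(x)).
Binomial probabilities:
  L_I = 0.0276407
  L_II = 0.000955559
Posterior odds = (π_I·L_I) / (π_II·L_II) = (0.41·0.0276407) / (0.59·0.000955559) = 0.0113327 / 0.00056378 ≈ 20.1013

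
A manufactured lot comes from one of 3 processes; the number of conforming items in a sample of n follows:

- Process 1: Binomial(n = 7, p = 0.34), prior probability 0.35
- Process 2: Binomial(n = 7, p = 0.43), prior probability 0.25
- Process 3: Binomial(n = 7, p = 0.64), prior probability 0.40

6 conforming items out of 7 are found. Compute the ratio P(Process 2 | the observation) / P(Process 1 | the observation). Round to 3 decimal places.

2.524

Only the two components matter; the odds are (P(Z=i) f_i(x)) / (P(Z=j) f_j(x)).
Component likelihoods at x = 6 conforming items out of 7:
  p_1 = C(7,6)·0.34^6·0.66^1 = 7·0.0015448·0.66 = 0.007137
  p_2 = C(7,6)·0.43^6·0.57^1 = 7·0.00632136·0.57 = 0.0252222
  p_3 = C(7,6)·0.64^6·0.36^1 = 7·0.0687195·0.36 = 0.173173
Posterior odds = (P(Z=2)·p_2) / (P(Z=1)·p_1) = (0.25·0.0252222) / (0.35·0.007137) = 0.00630556 / 0.00249795 ≈ 2.524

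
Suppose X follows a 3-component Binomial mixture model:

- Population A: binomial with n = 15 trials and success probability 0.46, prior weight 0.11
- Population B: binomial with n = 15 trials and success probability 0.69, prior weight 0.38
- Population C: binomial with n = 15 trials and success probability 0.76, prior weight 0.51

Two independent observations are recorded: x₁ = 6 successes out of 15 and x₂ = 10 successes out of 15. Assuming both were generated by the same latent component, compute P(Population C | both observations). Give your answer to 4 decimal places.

The responsibility of component k is P(Z=k) f_k(x) divided by Σ_j P(Z=j) f_j(x).
Since both observations come from the same component, the likelihood for component k is f_k(x₁)·f_k(x₂).
  p_A = [0.185138] × [0.0584928] = 0.0108292
  p_B = [0.0142808] × [0.210307] = 0.00300337
  p_C = [0.00254793] × [0.153726] = 0.000391683
Multiply by the mixture weights:
  P(Z=A)·p_A = 0.11 × 0.0108292 = 0.00119121
  P(Z=B)·p_B = 0.38 × 0.00300337 = 0.00114128
  P(Z=C)·p_C = 0.51 × 0.000391683 = 0.000199758
Denominator: 0.00119121 + 0.00114128 + 0.000199758 = 0.00253225
P(Population C | x₁, x₂) ≈ 0.0789

0.0789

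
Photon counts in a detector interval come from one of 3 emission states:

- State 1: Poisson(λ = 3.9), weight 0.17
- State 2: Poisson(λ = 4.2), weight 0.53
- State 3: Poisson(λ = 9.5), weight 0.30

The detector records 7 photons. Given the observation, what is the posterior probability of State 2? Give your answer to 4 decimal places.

0.4731

Posterior ∝ prior × likelihood, so P(k | x) ∝ π_k f_k(x); normalise over all components.
Poisson probabilities:
  L_1 = 0.0551154
  L_2 = 0.0685927
  L_3 = 0.103714
Multiply by the mixture weights:
  π_1·L_1 = 0.17 × 0.0551154 = 0.00936962
  π_2·L_2 = 0.53 × 0.0685927 = 0.0363541
  π_3·L_3 = 0.30 × 0.103714 = 0.0311142
Sum: 0.00936962 + 0.0363541 + 0.0311142 = 0.0768379
P(State 2 | data) ≈ 0.4731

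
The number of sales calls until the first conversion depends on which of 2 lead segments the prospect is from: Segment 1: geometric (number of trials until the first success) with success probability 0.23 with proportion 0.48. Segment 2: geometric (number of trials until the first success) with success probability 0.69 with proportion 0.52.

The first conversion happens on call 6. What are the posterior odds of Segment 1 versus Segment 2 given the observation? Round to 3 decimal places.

Only the two components matter; the odds are (P(Z=i) f_i(x)) / (P(Z=j) f_j(x)).
Component likelihoods at x = 6:
  f_1 = 0.23·(1−0.23)^5 = 0.23·0.270678 = 0.062256
  f_2 = 0.69·(1−0.69)^5 = 0.69·0.00286292 = 0.00197541
Posterior odds = (P(Z=1)·f_1) / (P(Z=2)·f_2) = (0.48·0.062256) / (0.52·0.00197541) = 0.0298829 / 0.00102721 ≈ 29.091

29.091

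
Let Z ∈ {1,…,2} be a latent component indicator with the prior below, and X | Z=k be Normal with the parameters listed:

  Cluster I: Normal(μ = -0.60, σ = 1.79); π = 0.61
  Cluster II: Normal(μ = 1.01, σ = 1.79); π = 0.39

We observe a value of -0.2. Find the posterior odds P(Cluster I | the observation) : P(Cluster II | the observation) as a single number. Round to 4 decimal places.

1.9171

Since P(k|x) ∝ w_k f_k(x), the posterior odds are w_i f_i(x) / (w_j f_j(x)).
Evaluate each component's likelihood at the observed value:
  p_I = (1/(1.79·√(2π)))·exp(−(-0.2−-0.60)²/(2·1.79²)) = 0.222873·exp(-0.02497) = 0.217377
  p_II = (1/(1.79·√(2π)))·exp(−(-0.2−1.01)²/(2·1.79²)) = 0.222873·exp(-0.22847) = 0.177351
Odds = (0.61/0.39) × (0.217377/0.177351) = 1.5641 × 1.22569 ≈ 1.9171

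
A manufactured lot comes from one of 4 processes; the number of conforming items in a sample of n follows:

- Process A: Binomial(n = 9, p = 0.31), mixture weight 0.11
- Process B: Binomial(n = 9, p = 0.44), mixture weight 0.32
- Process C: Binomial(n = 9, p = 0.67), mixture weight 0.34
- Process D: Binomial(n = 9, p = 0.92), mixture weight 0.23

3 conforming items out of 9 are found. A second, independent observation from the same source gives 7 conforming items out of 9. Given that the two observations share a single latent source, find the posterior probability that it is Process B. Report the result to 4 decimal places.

0.4783

P(component k | x) = w_k·f_k(x) / marginal(x), where marginal(x) = Σ_j w_j·f_j(x).
Since both observations come from the same component, the likelihood for component k is f_k(x₁)·f_k(x₂).
  L_A = [C(9,3)·0.31^3·0.69^6 = 84·0.029791·0.107918 = 0.270059] × [0.00471555] = 0.00127348
  L_B = [C(9,3)·0.44^3·0.56^6 = 84·0.085184·0.030841 = 0.220681] × [0.0360452] = 0.0079545
  L_C = [C(9,3)·0.67^3·0.33^6 = 84·0.300763·0.00129147 = 0.0326278] × [0.237604] = 0.00775249
  L_D = [C(9,3)·0.92^3·0.08^6 = 84·0.778688·2.62144e-07 = 1.71468e-05] × [0.128528] = 2.20384e-06
Multiply by the mixture weights:
  w_A·L_A = 0.11 × 0.00127348 = 0.000140083
  w_B·L_B = 0.32 × 0.0079545 = 0.00254544
  w_C·L_C = 0.34 × 0.00775249 = 0.00263585
  w_D·L_D = 0.23 × 2.20384e-06 = 5.06883e-07
Marginal: 0.000140083 + 0.00254544 + 0.00263585 + 5.06883e-07 = 0.00532188
P(Process B | x₁, x₂) = 0.00254544 / 0.00532188 ≈ 0.4783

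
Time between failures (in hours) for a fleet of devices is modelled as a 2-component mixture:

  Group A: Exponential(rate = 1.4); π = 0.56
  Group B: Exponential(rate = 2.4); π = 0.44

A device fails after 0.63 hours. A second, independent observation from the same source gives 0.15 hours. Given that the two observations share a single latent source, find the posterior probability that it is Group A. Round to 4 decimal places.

The responsibility of component k is P(Z=k) f_k(x) divided by Σ_j P(Z=j) f_j(x).
Since both observations come from the same component, the likelihood for component k is f_k(x₁)·f_k(x₂).
  L_A = [0.579536] × [1.13482] = 0.657668
  L_B = [0.529125] × [1.67442] = 0.885979
Multiply by the mixture weights:
  P(Z=A)·L_A = 0.56 × 0.657668 = 0.368294
  P(Z=B)·L_B = 0.44 × 0.885979 = 0.389831
Marginal: 0.368294 + 0.389831 = 0.758124
So the posterior for Group A is 0.368294 / 0.758124 ≈ 0.4858.

0.4858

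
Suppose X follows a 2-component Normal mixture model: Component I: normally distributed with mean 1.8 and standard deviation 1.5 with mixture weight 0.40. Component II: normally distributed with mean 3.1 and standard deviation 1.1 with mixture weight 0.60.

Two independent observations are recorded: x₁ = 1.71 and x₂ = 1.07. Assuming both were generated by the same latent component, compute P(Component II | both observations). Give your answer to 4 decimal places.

0.2050

The responsibility of component k is w_k f_k(x) divided by Σ_j w_j f_j(x).
Since both observations come from the same component, the likelihood for component k is f_k(x₁)·f_k(x₂).
  f_I = [0.265483] × [0.236259] = 0.0627228
  f_II = [0.163223] × [0.0660661] = 0.0107835
Prior × likelihood for each component:
  w_I·f_I = 0.40 × 0.0627228 = 0.0250891
  w_II·f_II = 0.60 × 0.0107835 = 0.00647011
Marginal: 0.0250891 + 0.00647011 = 0.0315592
So the posterior for Component II is 0.00647011 / 0.0315592 ≈ 0.2050.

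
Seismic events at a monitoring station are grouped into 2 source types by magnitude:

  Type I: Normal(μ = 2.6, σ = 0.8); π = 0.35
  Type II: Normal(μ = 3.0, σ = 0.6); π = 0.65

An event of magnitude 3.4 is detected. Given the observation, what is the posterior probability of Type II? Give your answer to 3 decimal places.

0.766

Apply Bayes' rule: the posterior for each component is proportional to its prior times its likelihood at x.
Component likelihoods at x = 3.4:
  f_I = 0.302463
  f_II = 0.532413
Unnormalised posteriors:
  P(Z=I)·f_I = 0.35 × 0.302463 = 0.105862
  P(Z=II)·f_II = 0.65 × 0.532413 = 0.346069
Sum: 0.105862 + 0.346069 = 0.451931
P(Type II | x) = 0.346069 / 0.451931 ≈ 0.766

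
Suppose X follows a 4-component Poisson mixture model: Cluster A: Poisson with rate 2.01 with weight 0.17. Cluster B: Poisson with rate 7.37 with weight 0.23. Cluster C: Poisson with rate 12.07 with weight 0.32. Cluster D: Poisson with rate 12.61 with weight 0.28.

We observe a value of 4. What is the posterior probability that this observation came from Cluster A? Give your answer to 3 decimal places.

0.431

P(component k | x) = w_k·f_k(x) / marginal(x), where marginal(x) = Σ_j w_j·f_j(x).
Poisson probabilities:
  f_A = 0.0911257
  f_B = 0.0774298
  f_C = 0.00506621
  f_D = 0.00351719
Prior × likelihood for each component:
  w_A·f_A = 0.17 × 0.0911257 = 0.0154914
  w_B·f_B = 0.23 × 0.0774298 = 0.0178089
  w_C·f_C = 0.32 × 0.00506621 = 0.00162119
  w_D·f_D = 0.28 × 0.00351719 = 0.000984813
Denominator: 0.0154914 + 0.0178089 + 0.00162119 + 0.000984813 = 0.0359062
P(Cluster A | the observation) ≈ 0.431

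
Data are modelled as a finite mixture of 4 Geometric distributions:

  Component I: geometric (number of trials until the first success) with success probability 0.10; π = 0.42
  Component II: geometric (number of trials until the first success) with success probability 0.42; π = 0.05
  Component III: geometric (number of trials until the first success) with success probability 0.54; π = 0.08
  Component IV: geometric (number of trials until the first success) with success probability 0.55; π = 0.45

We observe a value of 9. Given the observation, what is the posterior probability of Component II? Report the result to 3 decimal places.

Posterior ∝ prior × likelihood, so P(k | x) ∝ P(Z=k) f_k(x); normalise over all components.
Evaluate each component's likelihood at the observed value:
  f_I = 0.10·(1−0.10)^8 = 0.10·0.430467 = 0.0430467
  f_II = 0.42·(1−0.42)^8 = 0.42·0.0128063 = 0.00537865
  f_III = 0.54·(1−0.54)^8 = 0.54·0.00200476 = 0.00108257
  f_IV = 0.55·(1−0.55)^8 = 0.55·0.00168151 = 0.000924832
Prior × likelihood for each component:
  P(Z=I)·f_I = 0.42 × 0.0430467 = 0.0180796
  P(Z=II)·f_II = 0.05 × 0.00537865 = 0.000268932
  P(Z=III)·f_III = 0.08 × 0.00108257 = 8.66057e-05
  P(Z=IV)·f_IV = 0.45 × 0.000924832 = 0.000416174
Evidence: 0.0180796 + 0.000268932 + 8.66057e-05 + 0.000416174 = 0.0188513
P(Component II | x) ≈ 0.014

0.014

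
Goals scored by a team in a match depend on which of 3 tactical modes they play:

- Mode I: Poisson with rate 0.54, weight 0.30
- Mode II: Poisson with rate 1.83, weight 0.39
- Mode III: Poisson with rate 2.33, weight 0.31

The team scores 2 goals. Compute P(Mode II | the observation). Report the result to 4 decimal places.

Posterior ∝ prior × likelihood, so P(k | x) ∝ w_k f_k(x); normalise over all components.
Poisson probabilities:
  L_I = 0.0849647
  L_II = 0.268604
  L_III = 0.264104
Weight by the priors:
  w_I·L_I = 0.30 × 0.0849647 = 0.0254894
  w_II·L_II = 0.39 × 0.268604 = 0.104756
  w_III·L_III = 0.31 × 0.264104 = 0.0818724
Denominator: 0.0254894 + 0.104756 + 0.0818724 = 0.212118
P(Mode II | the observation) ≈ 0.4939

0.4939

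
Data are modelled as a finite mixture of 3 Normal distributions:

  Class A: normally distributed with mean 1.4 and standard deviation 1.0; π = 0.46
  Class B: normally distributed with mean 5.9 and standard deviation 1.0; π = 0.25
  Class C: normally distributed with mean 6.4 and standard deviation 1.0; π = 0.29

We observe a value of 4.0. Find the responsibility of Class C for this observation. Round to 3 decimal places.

0.223

Posterior ∝ prior × likelihood, so P(k | x) ∝ w_k f_k(x); normalise over all components.
Evaluate each component's likelihood at the observed value:
  p_A = 0.013583
  p_B = 0.0656158
  p_C = 0.0223945
Prior × likelihood for each component:
  w_A·p_A = 0.46 × 0.013583 = 0.00624817
  w_B·p_B = 0.25 × 0.0656158 = 0.016404
  w_C·p_C = 0.29 × 0.0223945 = 0.00649441
Evidence: 0.00624817 + 0.016404 + 0.00649441 = 0.0291465
Responsibility of Class C: 0.00649441 / 0.0291465 ≈ 0.223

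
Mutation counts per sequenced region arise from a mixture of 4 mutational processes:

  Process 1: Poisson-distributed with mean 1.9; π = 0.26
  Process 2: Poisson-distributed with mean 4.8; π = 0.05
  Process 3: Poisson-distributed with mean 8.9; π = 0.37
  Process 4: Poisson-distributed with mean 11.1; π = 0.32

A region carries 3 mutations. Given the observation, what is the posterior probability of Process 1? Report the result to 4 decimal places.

0.7526

Apply Bayes' rule: the posterior for each component is proportional to its prior times its likelihood at x.
Component likelihoods at x = 3 mutations:
  p_1 = e^(−1.9)·1.9^3/3! = 0.170982
  p_2 = e^(−4.8)·4.8^3/3! = 0.151691
  p_3 = e^(−8.9)·8.9^3/3! = 0.016025
  p_4 = e^(−11.1)·11.1^3/3! = 0.00344468
Multiply by the mixture weights:
  π_1·p_1 = 0.26 × 0.170982 = 0.0444553
  π_2·p_2 = 0.05 × 0.151691 = 0.00758453
  π_3·p_3 = 0.37 × 0.016025 = 0.00592925
  π_4·p_4 = 0.32 × 0.00344468 = 0.0011023
Sum: 0.0444553 + 0.00758453 + 0.00592925 + 0.0011023 = 0.0590714
P(Process 1 | x) ≈ 0.7526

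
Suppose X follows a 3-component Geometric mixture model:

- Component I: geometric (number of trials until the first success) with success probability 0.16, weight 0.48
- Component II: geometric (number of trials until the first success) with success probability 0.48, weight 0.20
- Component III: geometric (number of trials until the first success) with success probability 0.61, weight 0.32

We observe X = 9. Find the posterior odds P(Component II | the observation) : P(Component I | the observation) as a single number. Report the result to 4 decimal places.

0.0270

Posterior odds = (P(Z=i) f_i(x)) / (P(Z=j) f_j(x)); the normalising sum cancels.
Geometric probabilities:
  p_I = 0.0396601
  p_II = 0.00256607
  p_III = 0.000326473
0.000513213 / 0.0190369 ≈ 0.0270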